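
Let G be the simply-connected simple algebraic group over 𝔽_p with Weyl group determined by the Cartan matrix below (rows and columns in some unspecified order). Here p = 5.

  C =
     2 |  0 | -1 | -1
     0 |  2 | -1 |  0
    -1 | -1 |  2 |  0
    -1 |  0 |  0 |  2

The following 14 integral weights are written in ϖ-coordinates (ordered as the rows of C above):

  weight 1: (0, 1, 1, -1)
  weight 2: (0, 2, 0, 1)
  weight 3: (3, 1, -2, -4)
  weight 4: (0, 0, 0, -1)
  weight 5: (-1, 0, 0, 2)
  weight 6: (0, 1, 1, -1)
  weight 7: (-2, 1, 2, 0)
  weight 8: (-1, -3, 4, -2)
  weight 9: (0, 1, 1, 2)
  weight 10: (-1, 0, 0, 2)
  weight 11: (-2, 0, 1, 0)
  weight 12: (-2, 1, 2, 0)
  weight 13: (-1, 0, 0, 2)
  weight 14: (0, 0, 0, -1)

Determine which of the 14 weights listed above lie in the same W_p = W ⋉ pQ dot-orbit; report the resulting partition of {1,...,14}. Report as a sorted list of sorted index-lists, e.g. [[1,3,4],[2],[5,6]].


Cartan matrix: type A_4 (|W|=120); un-permuting the 4 rows.

Alcove-folded reps (p=5, 14 weights, presented ϖ-order):

    1: (1, 2, 2, 0)
    2: (1, 1, 1, 0)
    3: (0, 1, 1, 3)
    4: (1, 1, 1, 0)
    5: (0, 1, 1, 3)
    6: (1, 2, 2, 0)
    7: (1, 2, 2, 0)
    8: (1, 2, 2, 0)
    9: (1, 1, 1, 0)
    10: (0, 1, 1, 3)
    11: (1, 1, 1, 0)
    12: (1, 2, 2, 0)
    13: (0, 1, 1, 3)
    14: (1, 1, 1, 0)

These 14 weights hit 3 W_5-dot-orbits; sizes (5, 5, 4):

[[1, 6, 7, 8, 12], [2, 4, 9, 11, 14], [3, 5, 10, 13]]


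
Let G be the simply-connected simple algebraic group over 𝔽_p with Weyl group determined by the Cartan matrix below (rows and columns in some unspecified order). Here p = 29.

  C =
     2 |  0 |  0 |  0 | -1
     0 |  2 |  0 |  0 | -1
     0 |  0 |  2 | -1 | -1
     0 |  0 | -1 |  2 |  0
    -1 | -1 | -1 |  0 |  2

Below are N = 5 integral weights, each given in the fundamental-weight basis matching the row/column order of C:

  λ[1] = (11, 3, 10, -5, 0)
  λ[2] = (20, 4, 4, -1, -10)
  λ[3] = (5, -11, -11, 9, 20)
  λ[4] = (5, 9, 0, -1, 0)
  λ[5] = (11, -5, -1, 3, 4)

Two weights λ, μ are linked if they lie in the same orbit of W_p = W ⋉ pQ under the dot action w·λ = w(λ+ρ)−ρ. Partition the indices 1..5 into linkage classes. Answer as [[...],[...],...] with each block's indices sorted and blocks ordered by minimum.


D_5 Cartan matrix, 5 simple roots permuted; ρ=(1,1,1,1,1).

Folding the 5 weights λ_j+ρ into Ā_29 (reps in the given 5-coord order):

  λ_1 → (12, 4, 0, 4, 1)
  λ_2 → (12, 4, 0, 4, 1)
  λ_3 → (6, 10, 1, 0, 1)
  λ_4 → (6, 10, 1, 0, 1)
  λ_5 → (12, 4, 0, 4, 1)

Linkage partition of the 5 weights (2 classes, p=29):

[[1, 2, 5], [3, 4]]


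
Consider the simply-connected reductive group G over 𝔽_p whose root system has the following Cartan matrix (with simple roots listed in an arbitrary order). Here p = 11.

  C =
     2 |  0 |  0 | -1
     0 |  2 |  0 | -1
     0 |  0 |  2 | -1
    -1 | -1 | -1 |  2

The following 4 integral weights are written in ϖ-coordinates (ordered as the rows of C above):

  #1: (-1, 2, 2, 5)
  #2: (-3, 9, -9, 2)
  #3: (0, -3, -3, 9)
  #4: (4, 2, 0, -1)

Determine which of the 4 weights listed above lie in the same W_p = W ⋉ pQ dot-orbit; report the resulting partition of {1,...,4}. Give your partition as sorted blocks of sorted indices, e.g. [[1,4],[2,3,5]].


Dynkin diagram of C (from the 6 off-diagonal −1 entries): D_4.

Folding the 4 weights λ_j+ρ into Ā_11 (reps in the given 4-coord order):

  λ_1 → (1, 2, 2, 0);  λ_2 → (5, 3, 1, 0);  λ_3 → (1, 2, 2, 0);  λ_4 → (5, 3, 1, 0)

These 4 weights hit 2 W_11-dot-orbits; sizes (2, 2):

[[1, 3], [2, 4]]


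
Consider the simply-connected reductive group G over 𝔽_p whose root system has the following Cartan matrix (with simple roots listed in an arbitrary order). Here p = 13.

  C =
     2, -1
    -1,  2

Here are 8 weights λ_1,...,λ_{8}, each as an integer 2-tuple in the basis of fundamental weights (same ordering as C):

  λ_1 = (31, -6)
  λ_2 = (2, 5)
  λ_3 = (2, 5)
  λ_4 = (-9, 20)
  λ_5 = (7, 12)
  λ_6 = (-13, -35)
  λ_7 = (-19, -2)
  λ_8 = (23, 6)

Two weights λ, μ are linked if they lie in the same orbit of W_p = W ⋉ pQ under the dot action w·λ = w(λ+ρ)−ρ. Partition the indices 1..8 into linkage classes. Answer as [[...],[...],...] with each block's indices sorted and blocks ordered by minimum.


C ↔ A_2 under row/col permutation; |W(A_2)| = 6.

Each λ_j+ρ reduced to Ā_13; 2-tuples below use C's row order:

  λ_1+ρ ↦ (5, 7);  λ_2+ρ ↦ (3, 6);  λ_3+ρ ↦ (3, 6);  λ_4+ρ ↦ (0, 5);  λ_5+ρ ↦ (0, 5);  λ_6+ρ ↦ (5, 7);  λ_7+ρ ↦ (5, 7);  λ_8+ρ ↦ (5, 6)

Partition of {1..8} into 4 W_13-dot-orbits:

[[1, 6, 7], [2, 3], [4, 5], [8]]


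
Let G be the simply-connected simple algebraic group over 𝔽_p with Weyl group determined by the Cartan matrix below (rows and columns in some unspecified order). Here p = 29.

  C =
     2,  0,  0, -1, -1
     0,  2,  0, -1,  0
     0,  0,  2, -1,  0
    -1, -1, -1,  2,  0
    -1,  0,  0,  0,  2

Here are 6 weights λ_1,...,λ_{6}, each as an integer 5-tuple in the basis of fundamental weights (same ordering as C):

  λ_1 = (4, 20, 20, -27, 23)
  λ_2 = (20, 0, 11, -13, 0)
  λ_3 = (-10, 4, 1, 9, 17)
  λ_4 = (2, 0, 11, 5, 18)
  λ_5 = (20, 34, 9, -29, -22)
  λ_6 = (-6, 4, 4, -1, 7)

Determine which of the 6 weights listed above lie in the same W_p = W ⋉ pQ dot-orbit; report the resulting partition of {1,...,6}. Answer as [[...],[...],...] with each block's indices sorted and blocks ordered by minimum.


Cartan matrix: type D_5 (|W|=1920); un-permuting the 5 rows.

Ā_29 reps of the 6 weights (D_5, coords as presented):

  λ_1 → (0, 0, 0, 5, 3)
  λ_2 → (6, 11, 0, 1, 1)
  λ_3 → (2, 5, 2, 1, 9)
  λ_4 → (6, 11, 0, 1, 1)
  λ_5 → (6, 11, 0, 1, 1)
  λ_6 → (0, 0, 0, 5, 3)

Partition of {1..6} into 3 W_29-dot-orbits:

[[1, 6], [2, 4, 5], [3]]


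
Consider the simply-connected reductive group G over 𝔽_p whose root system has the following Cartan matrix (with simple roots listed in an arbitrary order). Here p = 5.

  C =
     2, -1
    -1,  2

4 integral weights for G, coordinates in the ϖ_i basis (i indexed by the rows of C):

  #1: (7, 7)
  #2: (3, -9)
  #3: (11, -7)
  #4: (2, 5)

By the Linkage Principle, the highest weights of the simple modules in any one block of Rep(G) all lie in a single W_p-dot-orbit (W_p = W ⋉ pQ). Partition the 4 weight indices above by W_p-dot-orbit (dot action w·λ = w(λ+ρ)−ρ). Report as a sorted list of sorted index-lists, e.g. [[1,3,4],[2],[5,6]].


Root system A_2: the 2×2 matrix C matches after relabeling.

W_5-reps of the 4 weights in Ā_5 (same 2-coord order as C):

  λ_1 → (2, 2)
  λ_2 → (1, 1)
  λ_3 → (1, 1)
  λ_4 → (1, 1)

These 4 weights hit 2 W_5-dot-orbits; sizes (1, 3):

[[1], [2, 3, 4]]


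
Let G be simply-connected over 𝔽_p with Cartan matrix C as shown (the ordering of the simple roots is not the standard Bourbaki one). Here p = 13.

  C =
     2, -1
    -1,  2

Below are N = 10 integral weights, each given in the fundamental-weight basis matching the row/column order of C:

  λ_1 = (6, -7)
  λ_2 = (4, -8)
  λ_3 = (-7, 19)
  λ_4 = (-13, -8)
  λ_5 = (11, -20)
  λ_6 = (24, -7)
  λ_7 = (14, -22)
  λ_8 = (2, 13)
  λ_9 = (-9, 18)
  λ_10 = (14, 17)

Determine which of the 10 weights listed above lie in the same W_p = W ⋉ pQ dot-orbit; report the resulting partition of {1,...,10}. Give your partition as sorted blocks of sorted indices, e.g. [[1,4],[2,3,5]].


Dynkin diagram of C (from the 2 off-diagonal −1 entries): A_2.

W_13-reps of the 10 weights in Ā_13 (same 2-coord order as C):

  1: (1, 6)
  2: (2, 5)
  3: (1, 6)
  4: (1, 6)
  5: (1, 6)
  6: (1, 6)
  7: (2, 5)
  8: (1, 9)
  9: (2, 5)
  10: (2, 5)

Partition of {1..10} into 3 W_13-dot-orbits:

[[1, 3, 4, 5, 6], [2, 7, 9, 10], [8]]


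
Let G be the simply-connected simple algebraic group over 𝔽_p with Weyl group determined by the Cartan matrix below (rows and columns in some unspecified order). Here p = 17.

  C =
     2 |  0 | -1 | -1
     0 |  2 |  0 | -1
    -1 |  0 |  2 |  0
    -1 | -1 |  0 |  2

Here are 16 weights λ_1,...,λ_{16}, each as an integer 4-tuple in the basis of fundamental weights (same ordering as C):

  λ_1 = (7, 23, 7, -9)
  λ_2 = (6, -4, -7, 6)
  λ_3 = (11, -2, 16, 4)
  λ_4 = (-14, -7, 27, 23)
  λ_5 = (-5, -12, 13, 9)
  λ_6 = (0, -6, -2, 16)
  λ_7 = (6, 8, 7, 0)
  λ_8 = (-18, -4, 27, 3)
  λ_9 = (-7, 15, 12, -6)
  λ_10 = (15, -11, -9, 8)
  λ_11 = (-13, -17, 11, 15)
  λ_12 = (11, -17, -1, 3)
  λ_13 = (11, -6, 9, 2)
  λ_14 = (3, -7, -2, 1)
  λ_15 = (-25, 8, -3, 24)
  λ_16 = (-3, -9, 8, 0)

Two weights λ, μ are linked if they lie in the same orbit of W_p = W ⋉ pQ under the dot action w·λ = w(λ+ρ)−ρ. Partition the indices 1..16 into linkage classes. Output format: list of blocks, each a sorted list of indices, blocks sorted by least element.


Root system A_4: the 4×4 matrix C matches after relabeling.

Alcove-folded reps (p=17, 16 weights, presented ϖ-order):

    [1] (7, 1, 0, 1)
    [2] (1, 3, 6, 4)
    [3] (0, 4, 0, 12)
    [4] (5, 4, 1, 6)
    [5] (1, 3, 6, 4)
    [6] (0, 4, 0, 12)
    [7] (7, 1, 0, 1)
    [8] (1, 2, 0, 3)
    [9] (5, 4, 1, 6)
    [10] (7, 1, 0, 1)
    [11] (0, 4, 0, 12)
    [12] (0, 4, 0, 12)
    [13] (7, 2, 2, 3)
    [14] (1, 2, 0, 3)
    [15] (7, 1, 0, 1)
    [16] (7, 1, 0, 1)

Partition of {1..16} into 6 W_17-dot-orbits:

[[1, 7, 10, 15, 16], [2, 5], [3, 6, 11, 12], [4, 9], [8, 14], [13]]


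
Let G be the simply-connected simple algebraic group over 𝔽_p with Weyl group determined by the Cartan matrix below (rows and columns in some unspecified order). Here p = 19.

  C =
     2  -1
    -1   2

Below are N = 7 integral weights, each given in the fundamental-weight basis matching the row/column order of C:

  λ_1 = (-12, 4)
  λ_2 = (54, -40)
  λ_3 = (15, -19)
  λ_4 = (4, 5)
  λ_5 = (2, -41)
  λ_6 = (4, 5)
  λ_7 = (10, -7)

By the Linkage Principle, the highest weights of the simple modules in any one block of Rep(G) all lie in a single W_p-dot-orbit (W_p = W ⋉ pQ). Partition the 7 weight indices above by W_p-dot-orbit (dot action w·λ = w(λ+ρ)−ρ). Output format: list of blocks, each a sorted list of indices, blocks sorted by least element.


Cartan matrix: type A_2 (|W|=6); un-permuting the 2 rows.

Each λ_j+ρ reduced to Ā_19; 2-tuples below use C's row order:

  1: (5, 6);  2: (2, 16);  3: (2, 16);  4: (5, 6);  5: (2, 16);  6: (5, 6);  7: (5, 6)

Partition of {1..7} into 2 W_19-dot-orbits:

[[1, 4, 6, 7], [2, 3, 5]]


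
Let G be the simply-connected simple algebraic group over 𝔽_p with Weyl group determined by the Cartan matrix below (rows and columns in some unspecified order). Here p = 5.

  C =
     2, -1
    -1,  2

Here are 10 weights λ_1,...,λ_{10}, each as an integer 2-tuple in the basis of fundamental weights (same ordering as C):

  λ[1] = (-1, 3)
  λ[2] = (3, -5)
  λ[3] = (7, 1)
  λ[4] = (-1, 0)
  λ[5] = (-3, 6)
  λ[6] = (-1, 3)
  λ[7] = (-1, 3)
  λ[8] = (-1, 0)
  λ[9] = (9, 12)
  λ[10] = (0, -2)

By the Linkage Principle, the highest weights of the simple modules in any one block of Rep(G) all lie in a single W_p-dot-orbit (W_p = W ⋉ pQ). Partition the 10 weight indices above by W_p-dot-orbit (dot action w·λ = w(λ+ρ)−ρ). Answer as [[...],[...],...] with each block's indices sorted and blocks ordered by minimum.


Dynkin diagram of C (from the 2 off-diagonal −1 entries): A_2.

Folding the 10 weights λ_j+ρ into Ā_5 (reps in the given 2-coord order):

  1: (0, 4);  2: (0, 4);  3: (0, 3);  4: (0, 1);  5: (0, 3);  6: (0, 4);  7: (0, 4);  8: (0, 1);  9: (0, 3);  10: (0, 1)

These 10 weights hit 3 W_5-dot-orbits; sizes (4, 3, 3):

[[1, 2, 6, 7], [3, 5, 9], [4, 8, 10]]


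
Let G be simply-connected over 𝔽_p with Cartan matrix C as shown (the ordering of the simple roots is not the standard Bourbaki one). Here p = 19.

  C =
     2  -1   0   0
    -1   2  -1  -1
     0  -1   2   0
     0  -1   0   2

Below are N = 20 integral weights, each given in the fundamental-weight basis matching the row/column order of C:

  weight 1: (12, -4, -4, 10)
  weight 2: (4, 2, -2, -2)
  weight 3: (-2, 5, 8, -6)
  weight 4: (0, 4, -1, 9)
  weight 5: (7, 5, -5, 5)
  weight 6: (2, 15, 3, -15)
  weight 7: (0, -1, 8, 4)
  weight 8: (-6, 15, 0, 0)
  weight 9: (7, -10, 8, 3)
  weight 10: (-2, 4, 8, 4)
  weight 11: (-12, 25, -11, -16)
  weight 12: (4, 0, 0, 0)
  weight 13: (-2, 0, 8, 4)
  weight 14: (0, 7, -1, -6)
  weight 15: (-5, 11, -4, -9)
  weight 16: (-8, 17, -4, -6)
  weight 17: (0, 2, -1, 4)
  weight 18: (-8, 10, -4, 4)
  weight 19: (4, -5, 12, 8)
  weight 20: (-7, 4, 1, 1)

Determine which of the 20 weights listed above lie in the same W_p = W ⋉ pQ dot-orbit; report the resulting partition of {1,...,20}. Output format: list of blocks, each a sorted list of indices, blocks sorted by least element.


C ↔ D_4 under row/col permutation; |W(D_4)| = 192.

Alcove-folded reps (p=19, 20 weights, presented ϖ-order):

  λ_1+ρ ↦ (7, 1, 3, 5);  λ_2+ρ ↦ (5, 1, 1, 1);  λ_3+ρ ↦ (1, 0, 9, 5);  λ_4+ρ ↦ (1, 3, 0, 10);  λ_5+ρ ↦ (7, 1, 3, 5);  λ_6+ρ ↦ (1, 3, 0, 10);  λ_7+ρ ↦ (1, 0, 9, 5);  λ_8+ρ ↦ (5, 1, 1, 1);  λ_9+ρ ↦ (1, 3, 0, 5);  λ_10+ρ ↦ (1, 0, 9, 5);  λ_11+ρ ↦ (1, 3, 0, 5);  λ_12+ρ ↦ (5, 1, 1, 1);  λ_13+ρ ↦ (1, 0, 9, 5);  λ_14+ρ ↦ (1, 3, 0, 5);  λ_15+ρ ↦ (1, 3, 0, 5);  λ_16+ρ ↦ (7, 1, 3, 5);  λ_17+ρ ↦ (1, 3, 0, 5);  λ_18+ρ ↦ (7, 1, 3, 5);  λ_19+ρ ↦ (1, 0, 9, 5);  λ_20+ρ ↦ (5, 1, 1, 1)

The 20 indices split into 5 linkage classes (same alcove rep ⇔ same W_19-dot-orbit):

[[1, 5, 16, 18], [2, 8, 12, 20], [3, 7, 10, 13, 19], [4, 6], [9, 11, 14, 15, 17]]


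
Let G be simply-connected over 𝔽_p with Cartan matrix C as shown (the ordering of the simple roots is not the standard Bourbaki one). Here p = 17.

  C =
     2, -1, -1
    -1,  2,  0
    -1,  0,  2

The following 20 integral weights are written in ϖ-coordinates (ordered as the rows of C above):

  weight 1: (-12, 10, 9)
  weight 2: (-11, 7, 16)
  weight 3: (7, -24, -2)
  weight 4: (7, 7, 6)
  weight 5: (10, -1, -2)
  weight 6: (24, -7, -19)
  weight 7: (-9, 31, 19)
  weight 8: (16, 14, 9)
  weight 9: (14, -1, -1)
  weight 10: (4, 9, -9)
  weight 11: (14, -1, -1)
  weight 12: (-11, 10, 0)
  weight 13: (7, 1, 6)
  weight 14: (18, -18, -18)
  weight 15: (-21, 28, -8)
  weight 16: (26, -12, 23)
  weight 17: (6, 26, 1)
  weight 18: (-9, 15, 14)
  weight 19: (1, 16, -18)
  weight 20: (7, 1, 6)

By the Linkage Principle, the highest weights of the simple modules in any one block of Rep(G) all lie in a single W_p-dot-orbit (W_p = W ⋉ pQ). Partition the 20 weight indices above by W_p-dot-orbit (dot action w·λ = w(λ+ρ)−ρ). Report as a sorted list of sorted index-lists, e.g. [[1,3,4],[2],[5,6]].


Root system A_3: the 3×3 matrix C matches after relabeling.

W_17-reps of the 20 weights in Ā_17 (same 3-coord order as C):

  1: (10, 0, 1)
  2: (8, 2, 7)
  3: (1, 1, 9)
  4: (8, 2, 1)
  5: (10, 0, 1)
  6: (1, 1, 9)
  7: (3, 7, 5)
  8: (8, 2, 7)
  9: (15, 0, 0)
  10: (3, 7, 5)
  11: (15, 0, 0)
  12: (1, 1, 9)
  13: (8, 2, 7)
  14: (15, 0, 0)
  15: (3, 7, 5)
  16: (10, 0, 1)
  17: (8, 2, 7)
  18: (8, 2, 1)
  19: (15, 0, 0)
  20: (8, 2, 7)

6 distinct reps among the 20 weights ⇒ 6 W_17-linkage classes:

[[1, 5, 16], [2, 8, 13, 17, 20], [3, 6, 12], [4, 18], [7, 10, 15], [9, 11, 14, 19]]


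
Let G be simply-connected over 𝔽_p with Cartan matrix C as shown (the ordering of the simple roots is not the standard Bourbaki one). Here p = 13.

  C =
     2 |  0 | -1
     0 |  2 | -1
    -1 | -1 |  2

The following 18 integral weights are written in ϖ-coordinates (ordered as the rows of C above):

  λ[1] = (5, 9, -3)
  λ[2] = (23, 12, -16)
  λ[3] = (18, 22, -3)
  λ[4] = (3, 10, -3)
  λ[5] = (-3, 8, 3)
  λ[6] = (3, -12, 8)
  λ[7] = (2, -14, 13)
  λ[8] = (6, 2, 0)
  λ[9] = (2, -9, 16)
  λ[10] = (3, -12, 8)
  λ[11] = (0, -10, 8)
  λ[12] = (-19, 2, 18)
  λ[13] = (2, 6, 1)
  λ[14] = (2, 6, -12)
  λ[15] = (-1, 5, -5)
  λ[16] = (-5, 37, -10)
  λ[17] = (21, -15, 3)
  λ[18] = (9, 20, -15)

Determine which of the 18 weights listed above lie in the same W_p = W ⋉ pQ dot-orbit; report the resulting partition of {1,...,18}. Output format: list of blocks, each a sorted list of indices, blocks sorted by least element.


Cartan matrix: type A_3 (|W|=24); un-permuting the 3 rows.

Each λ_j+ρ reduced to Ā_13; 3-tuples below use C's row order:

  λ_1 → (3, 7, 2)
  λ_2 → (2, 9, 2)
  λ_3 → (3, 7, 2)
  λ_4 → (2, 9, 2)
  λ_5 → (2, 9, 2)
  λ_6 → (2, 9, 2)
  λ_7 → (1, 9, 0)
  λ_8 → (7, 3, 1)
  λ_9 → (4, 1, 5)
  λ_10 → (2, 9, 2)
  λ_11 → (1, 9, 0)
  λ_12 → (4, 1, 5)
  λ_13 → (3, 7, 2)
  λ_14 → (7, 3, 1)
  λ_15 → (4, 2, 0)
  λ_16 → (1, 9, 0)
  λ_17 → (1, 9, 0)
  λ_18 → (4, 1, 5)

6 distinct reps among the 18 weights ⇒ 6 W_13-linkage classes:

[[1, 3, 13], [2, 4, 5, 6, 10], [7, 11, 16, 17], [8, 14], [9, 12, 18], [15]]


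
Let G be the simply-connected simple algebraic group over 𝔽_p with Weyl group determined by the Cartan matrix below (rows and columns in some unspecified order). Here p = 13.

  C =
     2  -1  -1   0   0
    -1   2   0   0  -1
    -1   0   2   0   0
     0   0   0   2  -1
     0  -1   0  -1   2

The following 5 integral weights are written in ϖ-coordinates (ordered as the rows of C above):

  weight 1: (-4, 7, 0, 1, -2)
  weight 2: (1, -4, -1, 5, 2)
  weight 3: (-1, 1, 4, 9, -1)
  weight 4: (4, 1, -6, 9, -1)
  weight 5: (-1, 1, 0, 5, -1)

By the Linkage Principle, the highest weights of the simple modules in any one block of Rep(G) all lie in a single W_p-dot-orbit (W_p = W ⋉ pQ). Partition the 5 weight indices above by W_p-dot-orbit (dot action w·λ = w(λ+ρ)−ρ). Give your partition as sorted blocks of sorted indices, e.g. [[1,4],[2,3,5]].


A_5 Cartan matrix, 5 simple roots permuted; ρ=(1,1,1,1,1).

Ā_13 reps of the 5 weights (A_5, coords as presented):

  1: (1, 4, 2, 1, 1);  2: (0, 2, 1, 6, 0);  3: (0, 2, 1, 6, 0);  4: (0, 2, 1, 6, 0);  5: (0, 2, 1, 6, 0)

Partition of {1..5} into 2 W_13-dot-orbits:

[[1], [2, 3, 4, 5]]


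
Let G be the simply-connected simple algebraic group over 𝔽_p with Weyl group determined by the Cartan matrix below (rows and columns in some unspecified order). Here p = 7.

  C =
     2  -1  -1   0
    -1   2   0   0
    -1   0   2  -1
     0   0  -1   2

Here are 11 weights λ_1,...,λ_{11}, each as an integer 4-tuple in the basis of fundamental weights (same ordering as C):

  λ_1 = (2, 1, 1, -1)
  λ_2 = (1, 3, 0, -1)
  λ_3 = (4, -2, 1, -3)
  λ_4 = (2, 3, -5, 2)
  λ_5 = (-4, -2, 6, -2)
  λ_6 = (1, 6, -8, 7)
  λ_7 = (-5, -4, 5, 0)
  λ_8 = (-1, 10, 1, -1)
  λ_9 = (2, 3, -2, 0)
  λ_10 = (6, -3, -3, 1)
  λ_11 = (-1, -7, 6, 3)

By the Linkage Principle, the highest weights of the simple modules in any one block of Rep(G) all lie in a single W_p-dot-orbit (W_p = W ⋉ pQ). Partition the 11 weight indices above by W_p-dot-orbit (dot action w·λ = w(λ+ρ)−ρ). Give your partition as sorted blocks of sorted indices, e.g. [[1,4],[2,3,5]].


Root system A_4: the 4×4 matrix C matches after relabeling.

Alcove-folded reps (p=7, 11 weights, presented ϖ-order):

  λ_1 → (3, 2, 2, 0)
  λ_2 → (2, 4, 1, 0)
  λ_3 → (4, 1, 0, 2)
  λ_4 → (1, 3, 2, 1)
  λ_5 → (1, 3, 2, 1)
  λ_6 → (4, 1, 0, 2)
  λ_7 → (2, 4, 1, 0)
  λ_8 → (4, 1, 0, 2)
  λ_9 → (2, 4, 1, 0)
  λ_10 → (3, 2, 2, 0)
  λ_11 → (2, 4, 1, 0)

Grouping the 11 weights by Ā_7-representative: 4 linkage classes.

[[1, 10], [2, 7, 9, 11], [3, 6, 8], [4, 5]]


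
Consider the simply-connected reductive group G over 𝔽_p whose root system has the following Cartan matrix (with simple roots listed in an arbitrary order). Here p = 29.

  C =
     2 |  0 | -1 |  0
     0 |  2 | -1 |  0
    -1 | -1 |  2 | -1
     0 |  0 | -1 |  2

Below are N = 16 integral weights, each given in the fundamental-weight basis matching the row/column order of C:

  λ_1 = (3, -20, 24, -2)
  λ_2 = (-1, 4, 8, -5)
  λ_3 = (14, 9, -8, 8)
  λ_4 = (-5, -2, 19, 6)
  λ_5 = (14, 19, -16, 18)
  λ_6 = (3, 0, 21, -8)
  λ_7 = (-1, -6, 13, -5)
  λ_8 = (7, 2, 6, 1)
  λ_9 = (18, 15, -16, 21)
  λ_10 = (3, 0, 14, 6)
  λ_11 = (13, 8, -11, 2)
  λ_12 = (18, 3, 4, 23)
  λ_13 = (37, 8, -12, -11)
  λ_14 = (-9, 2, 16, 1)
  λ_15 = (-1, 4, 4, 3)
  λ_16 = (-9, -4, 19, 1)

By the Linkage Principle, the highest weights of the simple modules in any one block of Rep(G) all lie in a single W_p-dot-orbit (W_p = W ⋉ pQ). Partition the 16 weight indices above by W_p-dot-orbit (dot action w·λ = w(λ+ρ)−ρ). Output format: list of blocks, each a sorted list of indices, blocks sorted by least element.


Type D_4, rank 4, |W|=192; reorder rows/cols to standard.

λ_j+ρ reflected into Ā_29 (⟨·,θ^∨⟩≤29); 4-tuples as given:

    λ_1+ρ ↦ (4, 19, 0, 1)
    λ_2+ρ ↦ (0, 5, 5, 4)
    λ_3+ρ ↦ (8, 3, 7, 2)
    λ_4+ρ ↦ (4, 1, 2, 7)
    λ_5+ρ ↦ (0, 5, 5, 4)
    λ_6+ρ ↦ (4, 1, 2, 7)
    λ_7+ρ ↦ (0, 5, 5, 4)
    λ_8+ρ ↦ (8, 3, 7, 2)
    λ_9+ρ ↦ (4, 1, 2, 7)
    λ_10+ρ ↦ (4, 1, 2, 7)
    λ_11+ρ ↦ (4, 1, 2, 7)
    λ_12+ρ ↦ (4, 19, 0, 1)
    λ_13+ρ ↦ (8, 3, 7, 2)
    λ_14+ρ ↦ (8, 3, 7, 2)
    λ_15+ρ ↦ (0, 5, 5, 4)
    λ_16+ρ ↦ (8, 3, 7, 2)

Grouping the 16 weights by Ā_29-representative: 4 linkage classes.

[[1, 12], [2, 5, 7, 15], [3, 8, 13, 14, 16], [4, 6, 9, 10, 11]]


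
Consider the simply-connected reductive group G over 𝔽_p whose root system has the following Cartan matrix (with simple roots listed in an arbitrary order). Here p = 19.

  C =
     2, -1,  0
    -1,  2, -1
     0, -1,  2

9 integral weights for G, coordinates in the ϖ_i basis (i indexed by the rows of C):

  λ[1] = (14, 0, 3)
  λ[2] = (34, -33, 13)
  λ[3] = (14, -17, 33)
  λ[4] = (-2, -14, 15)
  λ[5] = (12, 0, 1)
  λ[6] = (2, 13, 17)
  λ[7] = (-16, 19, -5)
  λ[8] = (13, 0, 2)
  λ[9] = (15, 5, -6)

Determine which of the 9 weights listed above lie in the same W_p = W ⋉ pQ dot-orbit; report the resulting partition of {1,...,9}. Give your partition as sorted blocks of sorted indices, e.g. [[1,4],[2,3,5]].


Root system A_3: the 3×3 matrix C matches after relabeling.

λ_j+ρ reflected into Ā_19 (⟨·,θ^∨⟩≤19); 3-tuples as given:

  [1] (14, 1, 3)
  [2] (13, 1, 2)
  [3] (14, 1, 3)
  [4] (13, 1, 2)
  [5] (13, 1, 2)
  [6] (13, 1, 2)
  [7] (14, 1, 3)
  [8] (14, 1, 3)
  [9] (13, 1, 2)

Linkage partition of the 9 weights (2 classes, p=19):

[[1, 3, 7, 8], [2, 4, 5, 6, 9]]


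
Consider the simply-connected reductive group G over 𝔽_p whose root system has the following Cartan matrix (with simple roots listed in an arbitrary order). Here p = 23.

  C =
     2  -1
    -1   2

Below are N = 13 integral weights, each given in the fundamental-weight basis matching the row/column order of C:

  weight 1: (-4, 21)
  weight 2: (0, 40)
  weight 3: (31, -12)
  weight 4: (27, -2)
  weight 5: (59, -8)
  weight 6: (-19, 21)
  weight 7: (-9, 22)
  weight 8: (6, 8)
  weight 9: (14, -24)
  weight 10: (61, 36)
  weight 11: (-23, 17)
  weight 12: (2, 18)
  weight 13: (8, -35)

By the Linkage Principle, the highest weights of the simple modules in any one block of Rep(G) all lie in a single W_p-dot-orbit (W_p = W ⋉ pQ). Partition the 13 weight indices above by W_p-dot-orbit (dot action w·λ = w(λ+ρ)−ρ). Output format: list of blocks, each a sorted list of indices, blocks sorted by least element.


Cartan matrix: type A_2 (|W|=6); un-permuting the 2 rows.

Alcove-folded reps (p=23, 13 weights, presented ϖ-order):

  1: (3, 19);  2: (18, 4);  3: (12, 2);  4: (18, 4);  5: (7, 9);  6: (18, 4);  7: (8, 15);  8: (7, 9);  9: (8, 15);  10: (7, 9);  11: (18, 4);  12: (3, 19);  13: (12, 2)

Partition of {1..13} into 5 W_23-dot-orbits:

[[1, 12], [2, 4, 6, 11], [3, 13], [5, 8, 10], [7, 9]]


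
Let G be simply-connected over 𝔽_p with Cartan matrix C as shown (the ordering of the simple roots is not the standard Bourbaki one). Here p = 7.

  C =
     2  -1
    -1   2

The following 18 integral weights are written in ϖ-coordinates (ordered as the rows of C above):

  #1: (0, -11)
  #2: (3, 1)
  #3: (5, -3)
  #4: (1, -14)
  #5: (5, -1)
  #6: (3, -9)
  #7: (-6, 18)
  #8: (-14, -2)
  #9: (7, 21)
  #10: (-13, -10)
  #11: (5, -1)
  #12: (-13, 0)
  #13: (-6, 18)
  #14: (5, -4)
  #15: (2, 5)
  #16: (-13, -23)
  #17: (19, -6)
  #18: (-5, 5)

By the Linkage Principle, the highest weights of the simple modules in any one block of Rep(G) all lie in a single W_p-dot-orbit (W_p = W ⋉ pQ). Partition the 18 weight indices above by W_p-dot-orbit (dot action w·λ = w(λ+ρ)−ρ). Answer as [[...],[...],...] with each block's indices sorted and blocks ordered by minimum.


Cartan matrix: type A_2 (|W|=6); un-permuting the 2 rows.

λ_j+ρ reflected into Ā_7 (⟨·,θ^∨⟩≤7); 2-tuples as given:

    λ_1 → (4, 2)
    λ_2 → (4, 2)
    λ_3 → (4, 2)
    λ_4 → (1, 4)
    λ_5 → (6, 0)
    λ_6 → (3, 3)
    λ_7 → (2, 5)
    λ_8 → (6, 0)
    λ_9 → (5, 1)
    λ_10 → (2, 5)
    λ_11 → (6, 0)
    λ_12 → (4, 2)
    λ_13 → (2, 5)
    λ_14 → (3, 3)
    λ_15 → (1, 4)
    λ_16 → (5, 1)
    λ_17 → (5, 1)
    λ_18 → (4, 2)

Linkage partition of the 18 weights (6 classes, p=7):

[[1, 2, 3, 12, 18], [4, 15], [5, 8, 11], [6, 14], [7, 10, 13], [9, 16, 17]]


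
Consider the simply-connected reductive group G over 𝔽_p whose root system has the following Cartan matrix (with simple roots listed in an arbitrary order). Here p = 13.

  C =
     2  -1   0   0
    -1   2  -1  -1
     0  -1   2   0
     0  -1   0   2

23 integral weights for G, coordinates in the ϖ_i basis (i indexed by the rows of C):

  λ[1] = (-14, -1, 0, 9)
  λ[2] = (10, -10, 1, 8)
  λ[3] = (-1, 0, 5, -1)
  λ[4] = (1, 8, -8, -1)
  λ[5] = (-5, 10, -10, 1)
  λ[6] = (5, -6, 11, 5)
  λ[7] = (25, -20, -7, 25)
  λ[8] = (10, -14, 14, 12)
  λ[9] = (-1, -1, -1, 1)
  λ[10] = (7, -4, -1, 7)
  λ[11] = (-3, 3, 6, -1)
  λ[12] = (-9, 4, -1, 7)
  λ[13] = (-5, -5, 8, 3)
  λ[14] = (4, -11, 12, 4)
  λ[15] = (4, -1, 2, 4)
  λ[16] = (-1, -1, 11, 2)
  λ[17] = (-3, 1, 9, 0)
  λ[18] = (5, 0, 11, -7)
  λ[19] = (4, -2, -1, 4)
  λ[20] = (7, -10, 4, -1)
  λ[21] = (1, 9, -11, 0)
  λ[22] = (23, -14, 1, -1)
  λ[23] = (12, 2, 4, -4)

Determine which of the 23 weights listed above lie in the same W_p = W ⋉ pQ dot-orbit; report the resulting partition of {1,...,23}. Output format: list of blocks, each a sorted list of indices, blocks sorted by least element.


Type D_4, rank 4, |W|=192; reorder rows/cols to standard.

λ_j+ρ reflected into Ā_13 (⟨·,θ^∨⟩≤13); 4-tuples as given:

    λ_1+ρ ↦ (2, 0, 10, 1)
    λ_2+ρ ↦ (2, 2, 7, 0)
    λ_3+ρ ↦ (0, 1, 6, 0)
    λ_4+ρ ↦ (2, 2, 7, 0)
    λ_5+ρ ↦ (2, 2, 7, 0)
    λ_6+ρ ↦ (0, 1, 6, 0)
    λ_7+ρ ↦ (0, 1, 6, 0)
    λ_8+ρ ↦ (0, 0, 0, 2)
    λ_9+ρ ↦ (0, 0, 0, 2)
    λ_10+ρ ↦ (5, 0, 3, 5)
    λ_11+ρ ↦ (2, 2, 7, 0)
    λ_12+ρ ↦ (5, 0, 3, 5)
    λ_13+ρ ↦ (4, 0, 1, 4)
    λ_14+ρ ↦ (5, 0, 3, 5)
    λ_15+ρ ↦ (5, 0, 3, 5)
    λ_16+ρ ↦ (2, 0, 10, 1)
    λ_17+ρ ↦ (2, 0, 10, 1)
    λ_18+ρ ↦ (0, 1, 6, 0)
    λ_19+ρ ↦ (4, 0, 1, 4)
    λ_20+ρ ↦ (4, 0, 1, 4)
    λ_21+ρ ↦ (2, 0, 10, 1)
    λ_22+ρ ↦ (0, 0, 0, 2)
    λ_23+ρ ↦ (5, 0, 3, 5)

6 distinct reps among the 23 weights ⇒ 6 W_13-linkage classes:

[[1, 16, 17, 21], [2, 4, 5, 11], [3, 6, 7, 18], [8, 9, 22], [10, 12, 14, 15, 23], [13, 19, 20]]


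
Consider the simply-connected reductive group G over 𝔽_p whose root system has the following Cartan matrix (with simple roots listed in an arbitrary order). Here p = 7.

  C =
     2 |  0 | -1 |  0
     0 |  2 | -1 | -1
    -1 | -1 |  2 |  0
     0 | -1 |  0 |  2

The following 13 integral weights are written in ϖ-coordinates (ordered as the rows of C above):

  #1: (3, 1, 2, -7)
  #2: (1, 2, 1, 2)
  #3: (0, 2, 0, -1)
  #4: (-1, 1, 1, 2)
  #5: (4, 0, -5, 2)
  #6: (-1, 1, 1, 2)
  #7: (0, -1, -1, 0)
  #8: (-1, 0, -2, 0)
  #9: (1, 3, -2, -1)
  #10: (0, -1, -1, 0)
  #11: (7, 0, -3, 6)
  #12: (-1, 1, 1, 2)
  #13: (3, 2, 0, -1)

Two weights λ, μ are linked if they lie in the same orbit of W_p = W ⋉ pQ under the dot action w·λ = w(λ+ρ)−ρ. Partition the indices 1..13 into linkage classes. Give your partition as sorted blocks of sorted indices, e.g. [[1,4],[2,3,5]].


Root system A_4: the 4×4 matrix C matches after relabeling.

Alcove-folded reps (p=7, 13 weights, presented ϖ-order):

  [1] (1, 3, 1, 0)
  [2] (1, 3, 1, 0)
  [3] (1, 3, 1, 0)
  [4] (0, 2, 2, 3)
  [5] (1, 3, 1, 0)
  [6] (0, 2, 2, 3)
  [7] (1, 0, 0, 1)
  [8] (1, 0, 0, 1)
  [9] (1, 3, 1, 0)
  [10] (1, 0, 0, 1)
  [11] (1, 0, 0, 1)
  [12] (0, 2, 2, 3)
  [13] (3, 2, 1, 1)

4 distinct reps among the 13 weights ⇒ 4 W_7-linkage classes:

[[1, 2, 3, 5, 9], [4, 6, 12], [7, 8, 10, 11], [13]]


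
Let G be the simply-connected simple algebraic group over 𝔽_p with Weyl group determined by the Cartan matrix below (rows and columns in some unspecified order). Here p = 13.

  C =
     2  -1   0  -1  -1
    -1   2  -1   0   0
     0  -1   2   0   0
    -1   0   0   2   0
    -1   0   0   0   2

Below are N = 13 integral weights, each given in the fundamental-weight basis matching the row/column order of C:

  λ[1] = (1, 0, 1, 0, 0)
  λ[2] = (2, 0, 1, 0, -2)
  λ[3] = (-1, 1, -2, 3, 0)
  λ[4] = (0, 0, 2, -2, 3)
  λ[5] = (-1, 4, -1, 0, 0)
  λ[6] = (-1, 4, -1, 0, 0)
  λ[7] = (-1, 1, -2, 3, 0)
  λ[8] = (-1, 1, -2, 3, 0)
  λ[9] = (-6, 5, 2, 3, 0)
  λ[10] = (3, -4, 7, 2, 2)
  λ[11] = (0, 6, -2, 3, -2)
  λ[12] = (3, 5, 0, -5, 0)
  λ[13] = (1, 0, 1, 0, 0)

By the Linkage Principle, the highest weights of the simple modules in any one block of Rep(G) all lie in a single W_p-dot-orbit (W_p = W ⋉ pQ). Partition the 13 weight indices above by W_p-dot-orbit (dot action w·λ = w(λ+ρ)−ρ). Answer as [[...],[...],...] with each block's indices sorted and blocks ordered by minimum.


Type D_5, rank 5, |W|=1920; reorder rows/cols to standard.

Each λ_j+ρ reduced to Ā_13; 5-tuples below use C's row order:

    1: (2, 1, 2, 1, 1)
    2: (2, 1, 2, 1, 1)
    3: (0, 1, 1, 4, 1)
    4: (0, 1, 3, 1, 4)
    5: (0, 5, 0, 1, 1)
    6: (0, 5, 0, 1, 1)
    7: (0, 1, 1, 4, 1)
    8: (0, 1, 1, 4, 1)
    9: (0, 1, 3, 1, 4)
    10: (2, 1, 2, 1, 1)
    11: (0, 1, 1, 4, 1)
    12: (0, 1, 1, 4, 1)
    13: (2, 1, 2, 1, 1)

These 13 weights hit 4 W_13-dot-orbits; sizes (4, 5, 2, 2):

[[1, 2, 10, 13], [3, 7, 8, 11, 12], [4, 9], [5, 6]]


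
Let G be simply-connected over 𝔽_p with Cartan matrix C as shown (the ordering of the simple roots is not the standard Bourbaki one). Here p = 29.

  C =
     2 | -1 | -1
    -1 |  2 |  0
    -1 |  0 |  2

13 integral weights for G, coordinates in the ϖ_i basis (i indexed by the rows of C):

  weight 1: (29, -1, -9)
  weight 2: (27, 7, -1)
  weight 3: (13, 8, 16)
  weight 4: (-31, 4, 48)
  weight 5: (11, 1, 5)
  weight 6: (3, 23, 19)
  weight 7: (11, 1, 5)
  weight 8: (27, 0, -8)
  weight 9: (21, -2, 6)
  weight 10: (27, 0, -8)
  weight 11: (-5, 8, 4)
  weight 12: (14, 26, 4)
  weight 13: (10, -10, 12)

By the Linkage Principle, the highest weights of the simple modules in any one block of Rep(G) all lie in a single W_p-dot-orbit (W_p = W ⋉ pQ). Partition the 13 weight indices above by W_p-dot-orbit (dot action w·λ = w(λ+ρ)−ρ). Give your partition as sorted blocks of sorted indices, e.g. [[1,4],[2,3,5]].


Cartan matrix: type A_3 (|W|=24); un-permuting the 3 rows.

W_29-reps of the 13 weights in Ā_29 (same 3-coord order as C):

  λ_1+ρ ↦ (21, 1, 7)
  λ_2+ρ ↦ (21, 1, 7)
  λ_3+ρ ↦ (12, 2, 6)
  λ_4+ρ ↦ (4, 5, 1)
  λ_5+ρ ↦ (12, 2, 6)
  λ_6+ρ ↦ (4, 5, 1)
  λ_7+ρ ↦ (12, 2, 6)
  λ_8+ρ ↦ (21, 1, 7)
  λ_9+ρ ↦ (21, 1, 7)
  λ_10+ρ ↦ (21, 1, 7)
  λ_11+ρ ↦ (4, 5, 1)
  λ_12+ρ ↦ (2, 9, 13)
  λ_13+ρ ↦ (2, 9, 13)

Partition of {1..13} into 4 W_29-dot-orbits:

[[1, 2, 8, 9, 10], [3, 5, 7], [4, 6, 11], [12, 13]]


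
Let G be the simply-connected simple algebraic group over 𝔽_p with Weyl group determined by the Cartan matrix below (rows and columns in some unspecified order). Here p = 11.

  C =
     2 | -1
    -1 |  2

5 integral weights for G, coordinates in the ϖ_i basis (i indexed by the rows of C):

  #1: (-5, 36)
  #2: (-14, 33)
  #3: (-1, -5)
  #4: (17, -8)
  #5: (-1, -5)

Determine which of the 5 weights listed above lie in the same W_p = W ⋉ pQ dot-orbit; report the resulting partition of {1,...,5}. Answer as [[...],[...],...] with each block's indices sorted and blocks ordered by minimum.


Dynkin diagram of C (from the 2 off-diagonal −1 entries): A_2.

Alcove-folded reps (p=11, 5 weights, presented ϖ-order):

  [1] (4, 0) · [2] (1, 9) · [3] (4, 0) · [4] (4, 0) · [5] (4, 0)

These 5 weights hit 2 W_11-dot-orbits; sizes (4, 1):

[[1, 3, 4, 5], [2]]


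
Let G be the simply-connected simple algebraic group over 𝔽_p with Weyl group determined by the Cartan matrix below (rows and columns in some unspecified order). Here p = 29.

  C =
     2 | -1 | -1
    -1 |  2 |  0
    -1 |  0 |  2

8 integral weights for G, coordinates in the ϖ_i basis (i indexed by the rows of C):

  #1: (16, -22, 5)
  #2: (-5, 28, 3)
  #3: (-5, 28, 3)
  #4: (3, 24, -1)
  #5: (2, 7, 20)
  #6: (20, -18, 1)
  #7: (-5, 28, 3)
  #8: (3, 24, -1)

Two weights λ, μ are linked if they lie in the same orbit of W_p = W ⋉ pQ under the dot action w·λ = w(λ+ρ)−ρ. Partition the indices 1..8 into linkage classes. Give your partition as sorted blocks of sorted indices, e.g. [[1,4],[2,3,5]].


C ↔ A_3 under row/col permutation; |W(A_3)| = 24.

Folding the 8 weights λ_j+ρ into Ā_29 (reps in the given 3-coord order):

  1: (4, 17, 2);  2: (4, 25, 0);  3: (4, 25, 0);  4: (4, 25, 0);  5: (3, 5, 18);  6: (4, 17, 2);  7: (4, 25, 0);  8: (4, 25, 0)

These 8 weights hit 3 W_29-dot-orbits; sizes (2, 5, 1):

[[1, 6], [2, 3, 4, 7, 8], [5]]


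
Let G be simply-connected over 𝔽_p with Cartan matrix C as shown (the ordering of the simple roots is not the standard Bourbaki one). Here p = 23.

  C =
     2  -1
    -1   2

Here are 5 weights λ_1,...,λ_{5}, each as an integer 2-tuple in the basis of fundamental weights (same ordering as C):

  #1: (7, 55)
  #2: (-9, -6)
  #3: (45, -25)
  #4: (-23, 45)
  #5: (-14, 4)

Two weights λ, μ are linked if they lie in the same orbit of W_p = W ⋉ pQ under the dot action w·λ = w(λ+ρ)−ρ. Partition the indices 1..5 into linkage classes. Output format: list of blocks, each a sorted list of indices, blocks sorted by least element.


Cartan matrix: type A_2 (|W|=6); un-permuting the 2 rows.

Ā_23 reps of the 5 weights (A_2, coords as presented):

  λ_1 → (5, 8) · λ_2 → (5, 8) · λ_3 → (1, 0) · λ_4 → (1, 0) · λ_5 → (5, 8)

The 5 indices split into 2 linkage classes (same alcove rep ⇔ same W_23-dot-orbit):

[[1, 2, 5], [3, 4]]


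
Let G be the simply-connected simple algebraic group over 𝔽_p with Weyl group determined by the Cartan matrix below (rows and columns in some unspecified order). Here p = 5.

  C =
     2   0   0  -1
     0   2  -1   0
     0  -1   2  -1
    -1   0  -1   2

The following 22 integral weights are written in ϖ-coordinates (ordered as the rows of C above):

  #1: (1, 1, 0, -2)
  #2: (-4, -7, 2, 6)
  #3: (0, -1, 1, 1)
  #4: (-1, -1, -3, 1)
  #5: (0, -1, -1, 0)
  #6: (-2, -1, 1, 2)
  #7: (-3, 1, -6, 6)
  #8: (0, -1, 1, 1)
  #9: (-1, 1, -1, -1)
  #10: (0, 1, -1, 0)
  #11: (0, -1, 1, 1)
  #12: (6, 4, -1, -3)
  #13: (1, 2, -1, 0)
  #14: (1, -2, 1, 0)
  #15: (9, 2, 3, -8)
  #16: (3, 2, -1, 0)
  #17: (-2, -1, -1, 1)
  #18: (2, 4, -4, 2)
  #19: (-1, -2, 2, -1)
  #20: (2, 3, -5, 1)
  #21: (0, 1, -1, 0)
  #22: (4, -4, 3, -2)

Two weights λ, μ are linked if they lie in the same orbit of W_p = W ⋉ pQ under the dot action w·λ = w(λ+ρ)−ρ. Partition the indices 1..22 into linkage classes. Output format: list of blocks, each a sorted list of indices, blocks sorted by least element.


Root system A_4: the 4×4 matrix C matches after relabeling.

Alcove-folded reps (p=5, 22 weights, presented ϖ-order):

    λ_1 → (1, 2, 0, 1)
    λ_2 → (1, 2, 0, 1)
    λ_3 → (1, 0, 2, 2)
    λ_4 → (0, 2, 0, 0)
    λ_5 → (1, 0, 0, 1)
    λ_6 → (1, 0, 2, 2)
    λ_7 → (0, 1, 2, 0)
    λ_8 → (1, 0, 2, 2)
    λ_9 → (0, 2, 0, 0)
    λ_10 → (1, 2, 0, 1)
    λ_11 → (1, 0, 2, 2)
    λ_12 → (0, 2, 0, 0)
    λ_13 → (1, 2, 0, 1)
    λ_14 → (2, 1, 1, 1)
    λ_15 → (0, 1, 2, 0)
    λ_16 → (1, 0, 0, 1)
    λ_17 → (1, 0, 0, 1)
    λ_18 → (0, 1, 2, 0)
    λ_19 → (0, 1, 2, 0)
    λ_20 → (1, 0, 2, 2)
    λ_21 → (1, 2, 0, 1)
    λ_22 → (1, 0, 0, 1)

These 22 weights hit 6 W_5-dot-orbits; sizes (5, 5, 3, 4, 4, 1):

[[1, 2, 10, 13, 21], [3, 6, 8, 11, 20], [4, 9, 12], [5, 16, 17, 22], [7, 15, 18, 19], [14]]


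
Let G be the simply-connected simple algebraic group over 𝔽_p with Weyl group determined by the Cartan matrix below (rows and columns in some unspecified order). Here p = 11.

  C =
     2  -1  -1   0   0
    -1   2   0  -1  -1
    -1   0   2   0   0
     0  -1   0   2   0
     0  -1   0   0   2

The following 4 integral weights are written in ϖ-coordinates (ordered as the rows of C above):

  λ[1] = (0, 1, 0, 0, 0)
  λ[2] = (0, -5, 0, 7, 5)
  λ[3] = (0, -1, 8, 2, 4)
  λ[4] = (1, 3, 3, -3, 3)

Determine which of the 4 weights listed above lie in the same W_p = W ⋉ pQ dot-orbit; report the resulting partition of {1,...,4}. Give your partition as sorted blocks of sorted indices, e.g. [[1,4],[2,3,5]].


Dynkin diagram of C (from the 8 off-diagonal −1 entries): D_5.

Folding the 4 weights λ_j+ρ into Ā_11 (reps in the given 5-coord order):

  λ_1+ρ ↦ (1, 2, 1, 1, 1)
  λ_2+ρ ↦ (0, 1, 2, 4, 2)
  λ_3+ρ ↦ (0, 1, 2, 4, 2)
  λ_4+ρ ↦ (1, 2, 1, 1, 1)

Linkage partition of the 4 weights (2 classes, p=11):

[[1, 4], [2, 3]]


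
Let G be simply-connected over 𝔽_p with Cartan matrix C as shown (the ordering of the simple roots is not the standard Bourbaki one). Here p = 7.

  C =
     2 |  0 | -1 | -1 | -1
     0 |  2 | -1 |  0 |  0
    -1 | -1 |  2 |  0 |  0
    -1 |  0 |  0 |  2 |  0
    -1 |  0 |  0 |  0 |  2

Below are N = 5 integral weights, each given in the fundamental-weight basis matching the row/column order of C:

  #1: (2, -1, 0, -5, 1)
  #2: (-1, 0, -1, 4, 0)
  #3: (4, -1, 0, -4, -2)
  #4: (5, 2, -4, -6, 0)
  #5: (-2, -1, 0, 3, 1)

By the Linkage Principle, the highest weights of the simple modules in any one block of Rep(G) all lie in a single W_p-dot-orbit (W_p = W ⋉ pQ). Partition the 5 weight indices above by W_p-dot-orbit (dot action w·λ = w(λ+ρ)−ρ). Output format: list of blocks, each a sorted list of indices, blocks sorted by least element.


Root system D_5: the 5×5 matrix C matches after relabeling.

Folding the 5 weights λ_j+ρ into Ā_7 (reps in the given 5-coord order):

  λ_1 → (1, 0, 0, 3, 1)
  λ_2 → (0, 1, 0, 5, 1)
  λ_3 → (1, 0, 0, 3, 1)
  λ_4 → (1, 0, 0, 3, 1)
  λ_5 → (1, 0, 0, 3, 1)

These 5 weights hit 2 W_7-dot-orbits; sizes (4, 1):

[[1, 3, 4, 5], [2]]


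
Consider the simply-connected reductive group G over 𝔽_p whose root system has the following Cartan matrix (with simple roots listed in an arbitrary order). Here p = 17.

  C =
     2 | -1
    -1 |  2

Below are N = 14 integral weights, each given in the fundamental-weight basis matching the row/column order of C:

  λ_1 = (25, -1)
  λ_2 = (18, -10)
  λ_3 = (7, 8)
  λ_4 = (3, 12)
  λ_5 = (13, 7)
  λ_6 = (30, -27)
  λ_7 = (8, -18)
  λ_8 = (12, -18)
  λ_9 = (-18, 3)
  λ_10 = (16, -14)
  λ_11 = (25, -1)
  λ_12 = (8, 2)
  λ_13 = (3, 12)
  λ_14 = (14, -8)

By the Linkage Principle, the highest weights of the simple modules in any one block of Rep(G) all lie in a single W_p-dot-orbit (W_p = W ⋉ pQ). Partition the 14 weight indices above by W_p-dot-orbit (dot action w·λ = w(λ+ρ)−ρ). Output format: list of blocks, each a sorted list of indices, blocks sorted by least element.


Cartan matrix: type A_2 (|W|=6); un-permuting the 2 rows.

Each λ_j+ρ reduced to Ā_17; 2-tuples below use C's row order:

    1: (8, 9)
    2: (8, 7)
    3: (8, 9)
    4: (4, 13)
    5: (9, 3)
    6: (9, 3)
    7: (8, 9)
    8: (4, 13)
    9: (4, 13)
    10: (4, 13)
    11: (8, 9)
    12: (9, 3)
    13: (4, 13)
    14: (8, 7)

These 14 weights hit 4 W_17-dot-orbits; sizes (4, 2, 5, 3):

[[1, 3, 7, 11], [2, 14], [4, 8, 9, 10, 13], [5, 6, 12]]
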